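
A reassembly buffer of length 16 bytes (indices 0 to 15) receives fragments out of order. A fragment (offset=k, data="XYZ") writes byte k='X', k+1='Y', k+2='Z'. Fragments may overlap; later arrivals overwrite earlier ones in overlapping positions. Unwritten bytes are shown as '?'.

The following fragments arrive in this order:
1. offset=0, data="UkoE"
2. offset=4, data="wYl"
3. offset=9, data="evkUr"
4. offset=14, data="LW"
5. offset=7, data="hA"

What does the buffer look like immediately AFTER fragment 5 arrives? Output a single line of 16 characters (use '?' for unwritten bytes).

Fragment 1: offset=0 data="UkoE" -> buffer=UkoE????????????
Fragment 2: offset=4 data="wYl" -> buffer=UkoEwYl?????????
Fragment 3: offset=9 data="evkUr" -> buffer=UkoEwYl??evkUr??
Fragment 4: offset=14 data="LW" -> buffer=UkoEwYl??evkUrLW
Fragment 5: offset=7 data="hA" -> buffer=UkoEwYlhAevkUrLW

Answer: UkoEwYlhAevkUrLW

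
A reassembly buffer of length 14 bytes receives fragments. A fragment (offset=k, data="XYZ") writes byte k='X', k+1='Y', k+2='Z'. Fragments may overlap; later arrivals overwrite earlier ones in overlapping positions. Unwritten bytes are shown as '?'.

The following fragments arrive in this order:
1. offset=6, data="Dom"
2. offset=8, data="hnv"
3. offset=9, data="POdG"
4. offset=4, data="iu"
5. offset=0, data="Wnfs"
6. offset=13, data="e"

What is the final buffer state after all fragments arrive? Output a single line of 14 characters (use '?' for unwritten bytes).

Fragment 1: offset=6 data="Dom" -> buffer=??????Dom?????
Fragment 2: offset=8 data="hnv" -> buffer=??????Dohnv???
Fragment 3: offset=9 data="POdG" -> buffer=??????DohPOdG?
Fragment 4: offset=4 data="iu" -> buffer=????iuDohPOdG?
Fragment 5: offset=0 data="Wnfs" -> buffer=WnfsiuDohPOdG?
Fragment 6: offset=13 data="e" -> buffer=WnfsiuDohPOdGe

Answer: WnfsiuDohPOdGe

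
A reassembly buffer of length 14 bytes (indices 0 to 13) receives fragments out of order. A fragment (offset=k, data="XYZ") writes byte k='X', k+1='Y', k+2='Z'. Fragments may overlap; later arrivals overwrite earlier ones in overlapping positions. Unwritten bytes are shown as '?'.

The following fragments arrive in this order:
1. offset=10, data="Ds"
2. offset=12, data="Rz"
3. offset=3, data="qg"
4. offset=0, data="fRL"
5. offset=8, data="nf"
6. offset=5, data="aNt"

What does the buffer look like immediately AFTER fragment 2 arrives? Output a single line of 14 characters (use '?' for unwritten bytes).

Answer: ??????????DsRz

Derivation:
Fragment 1: offset=10 data="Ds" -> buffer=??????????Ds??
Fragment 2: offset=12 data="Rz" -> buffer=??????????DsRz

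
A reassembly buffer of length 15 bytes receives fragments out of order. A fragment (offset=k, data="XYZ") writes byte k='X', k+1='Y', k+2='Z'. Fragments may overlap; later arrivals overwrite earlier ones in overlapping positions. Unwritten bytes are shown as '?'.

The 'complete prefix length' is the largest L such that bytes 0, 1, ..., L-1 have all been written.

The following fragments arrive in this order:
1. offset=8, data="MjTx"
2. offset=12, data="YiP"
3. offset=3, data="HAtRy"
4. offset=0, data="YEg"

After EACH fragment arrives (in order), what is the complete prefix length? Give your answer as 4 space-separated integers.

Answer: 0 0 0 15

Derivation:
Fragment 1: offset=8 data="MjTx" -> buffer=????????MjTx??? -> prefix_len=0
Fragment 2: offset=12 data="YiP" -> buffer=????????MjTxYiP -> prefix_len=0
Fragment 3: offset=3 data="HAtRy" -> buffer=???HAtRyMjTxYiP -> prefix_len=0
Fragment 4: offset=0 data="YEg" -> buffer=YEgHAtRyMjTxYiP -> prefix_len=15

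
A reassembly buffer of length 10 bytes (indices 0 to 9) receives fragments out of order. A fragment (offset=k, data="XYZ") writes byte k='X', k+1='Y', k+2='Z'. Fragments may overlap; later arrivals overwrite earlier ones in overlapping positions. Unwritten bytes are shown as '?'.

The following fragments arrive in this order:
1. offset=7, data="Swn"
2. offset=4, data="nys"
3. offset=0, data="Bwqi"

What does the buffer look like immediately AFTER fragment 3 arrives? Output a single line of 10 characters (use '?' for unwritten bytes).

Fragment 1: offset=7 data="Swn" -> buffer=???????Swn
Fragment 2: offset=4 data="nys" -> buffer=????nysSwn
Fragment 3: offset=0 data="Bwqi" -> buffer=BwqinysSwn

Answer: BwqinysSwn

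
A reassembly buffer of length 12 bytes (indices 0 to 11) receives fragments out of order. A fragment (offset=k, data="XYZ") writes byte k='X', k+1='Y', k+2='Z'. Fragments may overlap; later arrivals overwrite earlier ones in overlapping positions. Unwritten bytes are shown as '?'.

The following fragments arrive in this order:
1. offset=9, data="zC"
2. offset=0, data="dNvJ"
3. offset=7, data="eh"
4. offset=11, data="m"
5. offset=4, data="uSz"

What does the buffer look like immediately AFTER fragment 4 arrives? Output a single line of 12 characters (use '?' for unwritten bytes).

Fragment 1: offset=9 data="zC" -> buffer=?????????zC?
Fragment 2: offset=0 data="dNvJ" -> buffer=dNvJ?????zC?
Fragment 3: offset=7 data="eh" -> buffer=dNvJ???ehzC?
Fragment 4: offset=11 data="m" -> buffer=dNvJ???ehzCm

Answer: dNvJ???ehzCm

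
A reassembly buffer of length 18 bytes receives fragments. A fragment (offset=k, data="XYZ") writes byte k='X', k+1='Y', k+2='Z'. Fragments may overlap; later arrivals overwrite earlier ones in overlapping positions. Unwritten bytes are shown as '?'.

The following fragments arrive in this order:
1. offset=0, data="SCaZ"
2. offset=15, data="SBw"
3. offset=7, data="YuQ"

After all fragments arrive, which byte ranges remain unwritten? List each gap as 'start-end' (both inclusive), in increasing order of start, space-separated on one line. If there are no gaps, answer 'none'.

Fragment 1: offset=0 len=4
Fragment 2: offset=15 len=3
Fragment 3: offset=7 len=3
Gaps: 4-6 10-14

Answer: 4-6 10-14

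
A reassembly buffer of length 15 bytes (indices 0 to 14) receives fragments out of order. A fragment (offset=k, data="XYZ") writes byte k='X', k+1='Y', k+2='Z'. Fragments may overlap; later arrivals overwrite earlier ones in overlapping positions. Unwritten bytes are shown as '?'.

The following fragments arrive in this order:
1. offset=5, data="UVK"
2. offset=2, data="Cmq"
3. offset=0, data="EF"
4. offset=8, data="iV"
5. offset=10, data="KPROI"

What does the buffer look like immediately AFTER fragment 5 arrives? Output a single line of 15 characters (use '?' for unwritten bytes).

Fragment 1: offset=5 data="UVK" -> buffer=?????UVK???????
Fragment 2: offset=2 data="Cmq" -> buffer=??CmqUVK???????
Fragment 3: offset=0 data="EF" -> buffer=EFCmqUVK???????
Fragment 4: offset=8 data="iV" -> buffer=EFCmqUVKiV?????
Fragment 5: offset=10 data="KPROI" -> buffer=EFCmqUVKiVKPROI

Answer: EFCmqUVKiVKPROI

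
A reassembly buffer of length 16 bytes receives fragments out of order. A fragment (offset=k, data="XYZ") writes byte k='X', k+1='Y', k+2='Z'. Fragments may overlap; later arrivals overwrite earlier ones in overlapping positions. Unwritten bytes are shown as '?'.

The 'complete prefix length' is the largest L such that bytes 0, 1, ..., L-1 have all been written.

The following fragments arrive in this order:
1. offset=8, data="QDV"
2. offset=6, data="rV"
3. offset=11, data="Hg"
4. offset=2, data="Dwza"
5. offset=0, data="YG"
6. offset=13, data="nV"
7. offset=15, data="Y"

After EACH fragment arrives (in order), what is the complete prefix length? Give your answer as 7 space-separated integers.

Fragment 1: offset=8 data="QDV" -> buffer=????????QDV????? -> prefix_len=0
Fragment 2: offset=6 data="rV" -> buffer=??????rVQDV????? -> prefix_len=0
Fragment 3: offset=11 data="Hg" -> buffer=??????rVQDVHg??? -> prefix_len=0
Fragment 4: offset=2 data="Dwza" -> buffer=??DwzarVQDVHg??? -> prefix_len=0
Fragment 5: offset=0 data="YG" -> buffer=YGDwzarVQDVHg??? -> prefix_len=13
Fragment 6: offset=13 data="nV" -> buffer=YGDwzarVQDVHgnV? -> prefix_len=15
Fragment 7: offset=15 data="Y" -> buffer=YGDwzarVQDVHgnVY -> prefix_len=16

Answer: 0 0 0 0 13 15 16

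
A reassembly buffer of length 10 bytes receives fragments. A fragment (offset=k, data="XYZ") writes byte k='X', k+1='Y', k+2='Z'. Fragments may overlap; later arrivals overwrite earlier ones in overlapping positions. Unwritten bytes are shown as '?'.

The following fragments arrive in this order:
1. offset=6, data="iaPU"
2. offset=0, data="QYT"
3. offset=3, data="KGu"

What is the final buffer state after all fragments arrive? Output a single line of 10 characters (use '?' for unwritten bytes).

Answer: QYTKGuiaPU

Derivation:
Fragment 1: offset=6 data="iaPU" -> buffer=??????iaPU
Fragment 2: offset=0 data="QYT" -> buffer=QYT???iaPU
Fragment 3: offset=3 data="KGu" -> buffer=QYTKGuiaPU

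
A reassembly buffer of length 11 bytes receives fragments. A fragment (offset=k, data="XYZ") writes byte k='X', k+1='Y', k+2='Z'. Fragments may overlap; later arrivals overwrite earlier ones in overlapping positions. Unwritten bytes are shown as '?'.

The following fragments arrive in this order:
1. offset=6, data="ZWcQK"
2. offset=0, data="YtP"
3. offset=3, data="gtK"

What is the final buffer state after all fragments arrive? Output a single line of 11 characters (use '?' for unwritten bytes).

Fragment 1: offset=6 data="ZWcQK" -> buffer=??????ZWcQK
Fragment 2: offset=0 data="YtP" -> buffer=YtP???ZWcQK
Fragment 3: offset=3 data="gtK" -> buffer=YtPgtKZWcQK

Answer: YtPgtKZWcQK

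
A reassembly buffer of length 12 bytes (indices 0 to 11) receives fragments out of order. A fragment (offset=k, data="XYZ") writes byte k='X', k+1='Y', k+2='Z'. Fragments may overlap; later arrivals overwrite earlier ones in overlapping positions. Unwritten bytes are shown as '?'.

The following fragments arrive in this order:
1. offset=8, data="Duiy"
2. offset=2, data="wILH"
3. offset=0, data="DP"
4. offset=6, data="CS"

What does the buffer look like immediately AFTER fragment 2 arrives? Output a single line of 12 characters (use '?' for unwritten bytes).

Fragment 1: offset=8 data="Duiy" -> buffer=????????Duiy
Fragment 2: offset=2 data="wILH" -> buffer=??wILH??Duiy

Answer: ??wILH??Duiy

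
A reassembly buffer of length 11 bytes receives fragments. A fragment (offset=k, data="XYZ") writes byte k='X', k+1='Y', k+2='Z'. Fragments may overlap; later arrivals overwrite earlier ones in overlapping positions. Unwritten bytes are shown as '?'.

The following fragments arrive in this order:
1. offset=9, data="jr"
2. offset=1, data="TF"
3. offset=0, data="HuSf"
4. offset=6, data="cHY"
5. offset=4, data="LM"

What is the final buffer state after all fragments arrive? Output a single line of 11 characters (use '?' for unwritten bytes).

Fragment 1: offset=9 data="jr" -> buffer=?????????jr
Fragment 2: offset=1 data="TF" -> buffer=?TF??????jr
Fragment 3: offset=0 data="HuSf" -> buffer=HuSf?????jr
Fragment 4: offset=6 data="cHY" -> buffer=HuSf??cHYjr
Fragment 5: offset=4 data="LM" -> buffer=HuSfLMcHYjr

Answer: HuSfLMcHYjr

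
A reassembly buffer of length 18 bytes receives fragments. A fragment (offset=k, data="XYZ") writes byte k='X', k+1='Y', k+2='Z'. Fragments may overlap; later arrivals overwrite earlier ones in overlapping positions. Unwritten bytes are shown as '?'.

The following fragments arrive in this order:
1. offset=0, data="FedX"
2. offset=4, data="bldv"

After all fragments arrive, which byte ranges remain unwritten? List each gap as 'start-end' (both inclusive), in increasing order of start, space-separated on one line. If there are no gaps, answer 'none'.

Fragment 1: offset=0 len=4
Fragment 2: offset=4 len=4
Gaps: 8-17

Answer: 8-17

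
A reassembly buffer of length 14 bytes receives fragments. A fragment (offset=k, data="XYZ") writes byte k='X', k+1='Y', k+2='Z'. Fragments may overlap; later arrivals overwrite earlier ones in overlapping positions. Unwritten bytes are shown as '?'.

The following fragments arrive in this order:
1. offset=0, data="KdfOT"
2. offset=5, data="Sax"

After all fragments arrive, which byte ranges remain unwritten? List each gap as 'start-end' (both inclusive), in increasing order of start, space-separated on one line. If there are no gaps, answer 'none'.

Answer: 8-13

Derivation:
Fragment 1: offset=0 len=5
Fragment 2: offset=5 len=3
Gaps: 8-13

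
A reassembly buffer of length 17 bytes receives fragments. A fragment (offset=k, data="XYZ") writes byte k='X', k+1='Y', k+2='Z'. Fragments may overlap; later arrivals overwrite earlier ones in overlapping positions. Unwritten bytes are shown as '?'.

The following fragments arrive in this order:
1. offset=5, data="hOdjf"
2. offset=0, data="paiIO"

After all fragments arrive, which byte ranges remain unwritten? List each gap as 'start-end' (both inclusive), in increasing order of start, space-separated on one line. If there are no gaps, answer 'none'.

Answer: 10-16

Derivation:
Fragment 1: offset=5 len=5
Fragment 2: offset=0 len=5
Gaps: 10-16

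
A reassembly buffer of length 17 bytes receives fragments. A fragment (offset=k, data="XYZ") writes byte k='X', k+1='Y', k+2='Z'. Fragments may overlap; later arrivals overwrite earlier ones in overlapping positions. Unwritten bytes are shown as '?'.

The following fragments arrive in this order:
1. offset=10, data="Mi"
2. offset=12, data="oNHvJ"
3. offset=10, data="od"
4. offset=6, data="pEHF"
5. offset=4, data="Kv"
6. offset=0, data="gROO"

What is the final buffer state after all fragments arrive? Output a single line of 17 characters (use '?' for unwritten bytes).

Fragment 1: offset=10 data="Mi" -> buffer=??????????Mi?????
Fragment 2: offset=12 data="oNHvJ" -> buffer=??????????MioNHvJ
Fragment 3: offset=10 data="od" -> buffer=??????????odoNHvJ
Fragment 4: offset=6 data="pEHF" -> buffer=??????pEHFodoNHvJ
Fragment 5: offset=4 data="Kv" -> buffer=????KvpEHFodoNHvJ
Fragment 6: offset=0 data="gROO" -> buffer=gROOKvpEHFodoNHvJ

Answer: gROOKvpEHFodoNHvJ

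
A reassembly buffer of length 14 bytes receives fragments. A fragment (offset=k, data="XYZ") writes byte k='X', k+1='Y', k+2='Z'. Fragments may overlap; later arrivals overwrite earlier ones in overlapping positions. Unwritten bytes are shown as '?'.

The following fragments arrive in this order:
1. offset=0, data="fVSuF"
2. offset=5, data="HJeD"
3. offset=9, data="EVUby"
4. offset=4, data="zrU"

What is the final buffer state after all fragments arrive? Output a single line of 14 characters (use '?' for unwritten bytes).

Fragment 1: offset=0 data="fVSuF" -> buffer=fVSuF?????????
Fragment 2: offset=5 data="HJeD" -> buffer=fVSuFHJeD?????
Fragment 3: offset=9 data="EVUby" -> buffer=fVSuFHJeDEVUby
Fragment 4: offset=4 data="zrU" -> buffer=fVSuzrUeDEVUby

Answer: fVSuzrUeDEVUby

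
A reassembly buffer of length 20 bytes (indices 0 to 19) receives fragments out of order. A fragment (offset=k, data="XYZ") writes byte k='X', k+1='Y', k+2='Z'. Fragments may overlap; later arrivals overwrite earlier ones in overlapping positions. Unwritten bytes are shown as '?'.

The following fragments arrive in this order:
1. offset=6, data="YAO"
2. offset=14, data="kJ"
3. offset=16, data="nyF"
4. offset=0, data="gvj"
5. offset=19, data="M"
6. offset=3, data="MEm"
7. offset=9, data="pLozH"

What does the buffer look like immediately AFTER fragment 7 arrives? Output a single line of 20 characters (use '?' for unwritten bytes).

Fragment 1: offset=6 data="YAO" -> buffer=??????YAO???????????
Fragment 2: offset=14 data="kJ" -> buffer=??????YAO?????kJ????
Fragment 3: offset=16 data="nyF" -> buffer=??????YAO?????kJnyF?
Fragment 4: offset=0 data="gvj" -> buffer=gvj???YAO?????kJnyF?
Fragment 5: offset=19 data="M" -> buffer=gvj???YAO?????kJnyFM
Fragment 6: offset=3 data="MEm" -> buffer=gvjMEmYAO?????kJnyFM
Fragment 7: offset=9 data="pLozH" -> buffer=gvjMEmYAOpLozHkJnyFM

Answer: gvjMEmYAOpLozHkJnyFM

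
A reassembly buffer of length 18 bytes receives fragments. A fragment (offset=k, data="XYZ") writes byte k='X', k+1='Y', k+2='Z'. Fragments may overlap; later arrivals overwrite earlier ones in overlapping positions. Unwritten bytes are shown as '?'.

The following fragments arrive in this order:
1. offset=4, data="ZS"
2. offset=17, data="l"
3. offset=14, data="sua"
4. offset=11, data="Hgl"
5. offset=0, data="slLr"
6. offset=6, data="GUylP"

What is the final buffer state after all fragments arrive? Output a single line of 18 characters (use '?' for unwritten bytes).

Fragment 1: offset=4 data="ZS" -> buffer=????ZS????????????
Fragment 2: offset=17 data="l" -> buffer=????ZS???????????l
Fragment 3: offset=14 data="sua" -> buffer=????ZS????????sual
Fragment 4: offset=11 data="Hgl" -> buffer=????ZS?????Hglsual
Fragment 5: offset=0 data="slLr" -> buffer=slLrZS?????Hglsual
Fragment 6: offset=6 data="GUylP" -> buffer=slLrZSGUylPHglsual

Answer: slLrZSGUylPHglsual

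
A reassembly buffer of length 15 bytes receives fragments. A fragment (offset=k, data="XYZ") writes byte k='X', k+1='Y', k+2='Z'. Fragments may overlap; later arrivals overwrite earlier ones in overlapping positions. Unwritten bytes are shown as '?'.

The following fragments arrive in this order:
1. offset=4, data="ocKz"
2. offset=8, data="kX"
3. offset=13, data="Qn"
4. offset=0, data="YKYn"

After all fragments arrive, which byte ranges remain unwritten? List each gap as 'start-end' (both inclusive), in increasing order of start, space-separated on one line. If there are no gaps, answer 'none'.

Fragment 1: offset=4 len=4
Fragment 2: offset=8 len=2
Fragment 3: offset=13 len=2
Fragment 4: offset=0 len=4
Gaps: 10-12

Answer: 10-12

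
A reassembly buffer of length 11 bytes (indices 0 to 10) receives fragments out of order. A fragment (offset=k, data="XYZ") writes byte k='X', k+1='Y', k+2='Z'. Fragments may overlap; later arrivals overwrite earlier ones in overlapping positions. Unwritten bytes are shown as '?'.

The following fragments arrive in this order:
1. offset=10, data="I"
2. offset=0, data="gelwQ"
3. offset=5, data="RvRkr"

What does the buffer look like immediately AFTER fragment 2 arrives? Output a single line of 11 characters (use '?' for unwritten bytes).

Fragment 1: offset=10 data="I" -> buffer=??????????I
Fragment 2: offset=0 data="gelwQ" -> buffer=gelwQ?????I

Answer: gelwQ?????I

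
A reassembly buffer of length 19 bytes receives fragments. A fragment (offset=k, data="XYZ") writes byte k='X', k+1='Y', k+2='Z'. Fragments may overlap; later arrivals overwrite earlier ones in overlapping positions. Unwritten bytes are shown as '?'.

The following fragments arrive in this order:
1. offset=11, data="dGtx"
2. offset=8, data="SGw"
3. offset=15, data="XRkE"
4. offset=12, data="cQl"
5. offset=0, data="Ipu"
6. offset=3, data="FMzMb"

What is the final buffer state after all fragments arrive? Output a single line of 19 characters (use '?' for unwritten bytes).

Answer: IpuFMzMbSGwdcQlXRkE

Derivation:
Fragment 1: offset=11 data="dGtx" -> buffer=???????????dGtx????
Fragment 2: offset=8 data="SGw" -> buffer=????????SGwdGtx????
Fragment 3: offset=15 data="XRkE" -> buffer=????????SGwdGtxXRkE
Fragment 4: offset=12 data="cQl" -> buffer=????????SGwdcQlXRkE
Fragment 5: offset=0 data="Ipu" -> buffer=Ipu?????SGwdcQlXRkE
Fragment 6: offset=3 data="FMzMb" -> buffer=IpuFMzMbSGwdcQlXRkE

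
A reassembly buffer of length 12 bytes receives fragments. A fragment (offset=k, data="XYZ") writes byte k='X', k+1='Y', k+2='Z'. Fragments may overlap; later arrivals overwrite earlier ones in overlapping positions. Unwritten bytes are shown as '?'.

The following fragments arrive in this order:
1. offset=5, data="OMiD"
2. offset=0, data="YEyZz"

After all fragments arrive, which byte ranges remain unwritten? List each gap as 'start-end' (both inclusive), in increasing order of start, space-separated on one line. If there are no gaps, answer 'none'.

Answer: 9-11

Derivation:
Fragment 1: offset=5 len=4
Fragment 2: offset=0 len=5
Gaps: 9-11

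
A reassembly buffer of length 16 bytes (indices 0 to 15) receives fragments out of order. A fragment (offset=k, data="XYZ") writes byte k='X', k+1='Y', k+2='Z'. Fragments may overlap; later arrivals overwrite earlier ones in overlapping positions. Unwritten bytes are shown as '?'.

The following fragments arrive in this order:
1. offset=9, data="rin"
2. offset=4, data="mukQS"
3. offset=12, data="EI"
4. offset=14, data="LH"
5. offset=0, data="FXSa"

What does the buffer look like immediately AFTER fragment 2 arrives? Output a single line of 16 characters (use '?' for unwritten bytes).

Fragment 1: offset=9 data="rin" -> buffer=?????????rin????
Fragment 2: offset=4 data="mukQS" -> buffer=????mukQSrin????

Answer: ????mukQSrin????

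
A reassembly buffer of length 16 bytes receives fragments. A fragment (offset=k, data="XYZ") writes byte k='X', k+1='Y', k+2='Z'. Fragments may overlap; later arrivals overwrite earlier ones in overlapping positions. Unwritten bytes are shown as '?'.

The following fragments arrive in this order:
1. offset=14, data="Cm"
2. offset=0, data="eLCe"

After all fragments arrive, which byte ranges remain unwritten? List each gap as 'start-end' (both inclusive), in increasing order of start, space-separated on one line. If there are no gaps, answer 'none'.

Answer: 4-13

Derivation:
Fragment 1: offset=14 len=2
Fragment 2: offset=0 len=4
Gaps: 4-13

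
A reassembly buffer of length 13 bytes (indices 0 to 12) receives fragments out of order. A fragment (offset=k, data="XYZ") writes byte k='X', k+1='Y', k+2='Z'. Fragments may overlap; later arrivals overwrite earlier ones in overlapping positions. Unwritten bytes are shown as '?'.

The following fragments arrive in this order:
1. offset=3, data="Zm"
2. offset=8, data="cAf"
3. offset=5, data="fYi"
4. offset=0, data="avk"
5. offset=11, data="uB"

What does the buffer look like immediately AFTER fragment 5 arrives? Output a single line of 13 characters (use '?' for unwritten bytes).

Fragment 1: offset=3 data="Zm" -> buffer=???Zm????????
Fragment 2: offset=8 data="cAf" -> buffer=???Zm???cAf??
Fragment 3: offset=5 data="fYi" -> buffer=???ZmfYicAf??
Fragment 4: offset=0 data="avk" -> buffer=avkZmfYicAf??
Fragment 5: offset=11 data="uB" -> buffer=avkZmfYicAfuB

Answer: avkZmfYicAfuB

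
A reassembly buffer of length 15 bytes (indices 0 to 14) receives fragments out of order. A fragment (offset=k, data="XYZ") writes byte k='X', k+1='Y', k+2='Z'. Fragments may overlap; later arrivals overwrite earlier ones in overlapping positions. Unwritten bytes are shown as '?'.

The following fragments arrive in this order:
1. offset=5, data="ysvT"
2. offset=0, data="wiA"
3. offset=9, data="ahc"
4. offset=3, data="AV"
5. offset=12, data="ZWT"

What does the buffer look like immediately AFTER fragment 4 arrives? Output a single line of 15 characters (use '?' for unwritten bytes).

Fragment 1: offset=5 data="ysvT" -> buffer=?????ysvT??????
Fragment 2: offset=0 data="wiA" -> buffer=wiA??ysvT??????
Fragment 3: offset=9 data="ahc" -> buffer=wiA??ysvTahc???
Fragment 4: offset=3 data="AV" -> buffer=wiAAVysvTahc???

Answer: wiAAVysvTahc???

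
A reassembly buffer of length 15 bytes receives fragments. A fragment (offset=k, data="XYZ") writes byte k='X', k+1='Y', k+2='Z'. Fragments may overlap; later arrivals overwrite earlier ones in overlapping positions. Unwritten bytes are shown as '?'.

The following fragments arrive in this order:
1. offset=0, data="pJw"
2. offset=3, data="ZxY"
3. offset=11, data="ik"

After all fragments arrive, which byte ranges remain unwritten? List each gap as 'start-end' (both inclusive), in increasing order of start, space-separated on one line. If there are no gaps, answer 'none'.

Answer: 6-10 13-14

Derivation:
Fragment 1: offset=0 len=3
Fragment 2: offset=3 len=3
Fragment 3: offset=11 len=2
Gaps: 6-10 13-14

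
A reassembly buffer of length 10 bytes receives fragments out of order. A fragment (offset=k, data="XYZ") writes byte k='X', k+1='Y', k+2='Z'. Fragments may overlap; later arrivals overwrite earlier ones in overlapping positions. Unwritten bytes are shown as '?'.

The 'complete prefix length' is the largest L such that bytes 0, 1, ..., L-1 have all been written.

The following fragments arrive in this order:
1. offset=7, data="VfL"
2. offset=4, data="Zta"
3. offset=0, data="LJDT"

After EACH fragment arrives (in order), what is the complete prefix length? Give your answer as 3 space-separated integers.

Answer: 0 0 10

Derivation:
Fragment 1: offset=7 data="VfL" -> buffer=???????VfL -> prefix_len=0
Fragment 2: offset=4 data="Zta" -> buffer=????ZtaVfL -> prefix_len=0
Fragment 3: offset=0 data="LJDT" -> buffer=LJDTZtaVfL -> prefix_len=10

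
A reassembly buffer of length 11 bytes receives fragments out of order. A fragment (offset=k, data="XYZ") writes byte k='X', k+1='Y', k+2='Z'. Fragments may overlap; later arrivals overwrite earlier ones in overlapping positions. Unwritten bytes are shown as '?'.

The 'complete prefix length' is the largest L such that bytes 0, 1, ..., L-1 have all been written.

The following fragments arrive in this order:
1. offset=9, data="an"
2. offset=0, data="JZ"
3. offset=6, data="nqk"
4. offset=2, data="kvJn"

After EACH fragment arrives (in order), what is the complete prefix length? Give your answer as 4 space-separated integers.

Fragment 1: offset=9 data="an" -> buffer=?????????an -> prefix_len=0
Fragment 2: offset=0 data="JZ" -> buffer=JZ???????an -> prefix_len=2
Fragment 3: offset=6 data="nqk" -> buffer=JZ????nqkan -> prefix_len=2
Fragment 4: offset=2 data="kvJn" -> buffer=JZkvJnnqkan -> prefix_len=11

Answer: 0 2 2 11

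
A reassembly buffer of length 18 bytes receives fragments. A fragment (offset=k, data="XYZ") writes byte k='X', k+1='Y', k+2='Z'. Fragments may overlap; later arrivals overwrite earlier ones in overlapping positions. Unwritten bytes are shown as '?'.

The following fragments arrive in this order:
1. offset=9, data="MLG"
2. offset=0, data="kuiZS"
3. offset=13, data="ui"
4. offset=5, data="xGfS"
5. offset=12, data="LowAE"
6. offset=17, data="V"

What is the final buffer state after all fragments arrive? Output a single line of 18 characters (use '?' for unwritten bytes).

Answer: kuiZSxGfSMLGLowAEV

Derivation:
Fragment 1: offset=9 data="MLG" -> buffer=?????????MLG??????
Fragment 2: offset=0 data="kuiZS" -> buffer=kuiZS????MLG??????
Fragment 3: offset=13 data="ui" -> buffer=kuiZS????MLG?ui???
Fragment 4: offset=5 data="xGfS" -> buffer=kuiZSxGfSMLG?ui???
Fragment 5: offset=12 data="LowAE" -> buffer=kuiZSxGfSMLGLowAE?
Fragment 6: offset=17 data="V" -> buffer=kuiZSxGfSMLGLowAEV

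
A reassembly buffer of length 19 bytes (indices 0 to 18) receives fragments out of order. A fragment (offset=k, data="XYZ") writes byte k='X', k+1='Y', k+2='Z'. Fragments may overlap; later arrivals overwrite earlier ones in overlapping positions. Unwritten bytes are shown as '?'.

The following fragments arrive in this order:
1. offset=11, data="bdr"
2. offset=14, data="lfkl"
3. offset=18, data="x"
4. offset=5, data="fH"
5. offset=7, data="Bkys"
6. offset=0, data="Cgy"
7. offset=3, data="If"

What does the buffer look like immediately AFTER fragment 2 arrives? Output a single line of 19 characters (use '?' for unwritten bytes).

Answer: ???????????bdrlfkl?

Derivation:
Fragment 1: offset=11 data="bdr" -> buffer=???????????bdr?????
Fragment 2: offset=14 data="lfkl" -> buffer=???????????bdrlfkl?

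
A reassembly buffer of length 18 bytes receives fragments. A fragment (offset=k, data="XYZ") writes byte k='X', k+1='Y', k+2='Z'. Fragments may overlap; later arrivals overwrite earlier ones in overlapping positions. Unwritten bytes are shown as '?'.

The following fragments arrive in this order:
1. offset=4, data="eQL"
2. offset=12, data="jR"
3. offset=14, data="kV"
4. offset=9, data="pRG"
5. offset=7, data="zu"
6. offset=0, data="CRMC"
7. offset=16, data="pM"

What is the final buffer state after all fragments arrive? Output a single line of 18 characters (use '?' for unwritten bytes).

Fragment 1: offset=4 data="eQL" -> buffer=????eQL???????????
Fragment 2: offset=12 data="jR" -> buffer=????eQL?????jR????
Fragment 3: offset=14 data="kV" -> buffer=????eQL?????jRkV??
Fragment 4: offset=9 data="pRG" -> buffer=????eQL??pRGjRkV??
Fragment 5: offset=7 data="zu" -> buffer=????eQLzupRGjRkV??
Fragment 6: offset=0 data="CRMC" -> buffer=CRMCeQLzupRGjRkV??
Fragment 7: offset=16 data="pM" -> buffer=CRMCeQLzupRGjRkVpM

Answer: CRMCeQLzupRGjRkVpM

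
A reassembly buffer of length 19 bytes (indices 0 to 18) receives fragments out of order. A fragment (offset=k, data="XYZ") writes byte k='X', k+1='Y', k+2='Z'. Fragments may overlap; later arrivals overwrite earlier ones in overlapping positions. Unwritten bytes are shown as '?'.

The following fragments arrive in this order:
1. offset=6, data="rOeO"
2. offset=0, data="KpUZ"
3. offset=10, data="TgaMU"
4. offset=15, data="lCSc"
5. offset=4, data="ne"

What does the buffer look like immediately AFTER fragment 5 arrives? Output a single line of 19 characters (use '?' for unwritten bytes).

Fragment 1: offset=6 data="rOeO" -> buffer=??????rOeO?????????
Fragment 2: offset=0 data="KpUZ" -> buffer=KpUZ??rOeO?????????
Fragment 3: offset=10 data="TgaMU" -> buffer=KpUZ??rOeOTgaMU????
Fragment 4: offset=15 data="lCSc" -> buffer=KpUZ??rOeOTgaMUlCSc
Fragment 5: offset=4 data="ne" -> buffer=KpUZnerOeOTgaMUlCSc

Answer: KpUZnerOeOTgaMUlCSc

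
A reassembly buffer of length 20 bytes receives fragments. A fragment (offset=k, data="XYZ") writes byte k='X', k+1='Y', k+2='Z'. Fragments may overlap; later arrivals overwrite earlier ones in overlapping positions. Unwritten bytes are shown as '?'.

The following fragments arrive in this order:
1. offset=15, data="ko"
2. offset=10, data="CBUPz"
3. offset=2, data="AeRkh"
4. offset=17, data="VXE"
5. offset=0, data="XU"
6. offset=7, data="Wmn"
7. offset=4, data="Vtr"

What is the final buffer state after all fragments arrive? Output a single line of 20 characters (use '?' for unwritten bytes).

Answer: XUAeVtrWmnCBUPzkoVXE

Derivation:
Fragment 1: offset=15 data="ko" -> buffer=???????????????ko???
Fragment 2: offset=10 data="CBUPz" -> buffer=??????????CBUPzko???
Fragment 3: offset=2 data="AeRkh" -> buffer=??AeRkh???CBUPzko???
Fragment 4: offset=17 data="VXE" -> buffer=??AeRkh???CBUPzkoVXE
Fragment 5: offset=0 data="XU" -> buffer=XUAeRkh???CBUPzkoVXE
Fragment 6: offset=7 data="Wmn" -> buffer=XUAeRkhWmnCBUPzkoVXE
Fragment 7: offset=4 data="Vtr" -> buffer=XUAeVtrWmnCBUPzkoVXE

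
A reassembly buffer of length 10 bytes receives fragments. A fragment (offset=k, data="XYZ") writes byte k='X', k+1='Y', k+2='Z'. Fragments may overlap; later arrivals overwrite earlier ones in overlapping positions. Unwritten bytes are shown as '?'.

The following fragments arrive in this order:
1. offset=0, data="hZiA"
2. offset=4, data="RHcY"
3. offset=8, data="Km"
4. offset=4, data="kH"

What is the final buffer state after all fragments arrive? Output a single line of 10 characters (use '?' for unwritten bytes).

Answer: hZiAkHcYKm

Derivation:
Fragment 1: offset=0 data="hZiA" -> buffer=hZiA??????
Fragment 2: offset=4 data="RHcY" -> buffer=hZiARHcY??
Fragment 3: offset=8 data="Km" -> buffer=hZiARHcYKm
Fragment 4: offset=4 data="kH" -> buffer=hZiAkHcYKm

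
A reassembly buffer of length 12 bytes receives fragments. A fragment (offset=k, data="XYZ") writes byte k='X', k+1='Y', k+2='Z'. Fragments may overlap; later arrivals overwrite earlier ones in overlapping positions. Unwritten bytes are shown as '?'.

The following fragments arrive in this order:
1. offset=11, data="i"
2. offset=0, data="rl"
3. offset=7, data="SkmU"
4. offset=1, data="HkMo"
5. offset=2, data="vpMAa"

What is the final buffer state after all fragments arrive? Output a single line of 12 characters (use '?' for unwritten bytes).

Answer: rHvpMAaSkmUi

Derivation:
Fragment 1: offset=11 data="i" -> buffer=???????????i
Fragment 2: offset=0 data="rl" -> buffer=rl?????????i
Fragment 3: offset=7 data="SkmU" -> buffer=rl?????SkmUi
Fragment 4: offset=1 data="HkMo" -> buffer=rHkMo??SkmUi
Fragment 5: offset=2 data="vpMAa" -> buffer=rHvpMAaSkmUi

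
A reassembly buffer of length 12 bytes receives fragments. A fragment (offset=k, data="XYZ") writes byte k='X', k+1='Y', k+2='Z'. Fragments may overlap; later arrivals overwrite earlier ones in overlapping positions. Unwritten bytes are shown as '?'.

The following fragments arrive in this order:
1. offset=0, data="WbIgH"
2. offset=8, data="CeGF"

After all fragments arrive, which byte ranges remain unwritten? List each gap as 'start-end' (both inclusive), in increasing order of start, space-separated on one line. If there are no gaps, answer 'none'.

Fragment 1: offset=0 len=5
Fragment 2: offset=8 len=4
Gaps: 5-7

Answer: 5-7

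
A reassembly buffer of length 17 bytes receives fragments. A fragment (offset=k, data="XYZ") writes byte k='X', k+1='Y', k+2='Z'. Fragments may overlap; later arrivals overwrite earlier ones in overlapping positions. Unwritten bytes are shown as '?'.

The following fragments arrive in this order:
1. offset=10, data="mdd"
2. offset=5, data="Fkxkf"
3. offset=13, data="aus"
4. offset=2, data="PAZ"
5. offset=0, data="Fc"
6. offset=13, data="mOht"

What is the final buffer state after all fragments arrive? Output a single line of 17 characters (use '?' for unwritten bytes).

Answer: FcPAZFkxkfmddmOht

Derivation:
Fragment 1: offset=10 data="mdd" -> buffer=??????????mdd????
Fragment 2: offset=5 data="Fkxkf" -> buffer=?????Fkxkfmdd????
Fragment 3: offset=13 data="aus" -> buffer=?????Fkxkfmddaus?
Fragment 4: offset=2 data="PAZ" -> buffer=??PAZFkxkfmddaus?
Fragment 5: offset=0 data="Fc" -> buffer=FcPAZFkxkfmddaus?
Fragment 6: offset=13 data="mOht" -> buffer=FcPAZFkxkfmddmOht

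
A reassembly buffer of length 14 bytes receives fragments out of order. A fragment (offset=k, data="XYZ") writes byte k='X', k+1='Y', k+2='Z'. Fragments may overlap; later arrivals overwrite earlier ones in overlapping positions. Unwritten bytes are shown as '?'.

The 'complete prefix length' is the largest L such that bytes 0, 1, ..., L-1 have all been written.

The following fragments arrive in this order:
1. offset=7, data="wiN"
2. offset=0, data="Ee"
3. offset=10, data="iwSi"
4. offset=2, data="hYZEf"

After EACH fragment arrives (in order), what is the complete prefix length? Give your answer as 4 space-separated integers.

Fragment 1: offset=7 data="wiN" -> buffer=???????wiN???? -> prefix_len=0
Fragment 2: offset=0 data="Ee" -> buffer=Ee?????wiN???? -> prefix_len=2
Fragment 3: offset=10 data="iwSi" -> buffer=Ee?????wiNiwSi -> prefix_len=2
Fragment 4: offset=2 data="hYZEf" -> buffer=EehYZEfwiNiwSi -> prefix_len=14

Answer: 0 2 2 14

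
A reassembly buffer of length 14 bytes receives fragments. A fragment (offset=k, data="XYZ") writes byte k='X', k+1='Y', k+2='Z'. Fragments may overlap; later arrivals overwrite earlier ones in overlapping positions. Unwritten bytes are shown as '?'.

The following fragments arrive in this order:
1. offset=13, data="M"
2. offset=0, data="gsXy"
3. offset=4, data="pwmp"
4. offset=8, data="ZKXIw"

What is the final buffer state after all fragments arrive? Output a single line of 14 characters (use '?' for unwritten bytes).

Fragment 1: offset=13 data="M" -> buffer=?????????????M
Fragment 2: offset=0 data="gsXy" -> buffer=gsXy?????????M
Fragment 3: offset=4 data="pwmp" -> buffer=gsXypwmp?????M
Fragment 4: offset=8 data="ZKXIw" -> buffer=gsXypwmpZKXIwM

Answer: gsXypwmpZKXIwM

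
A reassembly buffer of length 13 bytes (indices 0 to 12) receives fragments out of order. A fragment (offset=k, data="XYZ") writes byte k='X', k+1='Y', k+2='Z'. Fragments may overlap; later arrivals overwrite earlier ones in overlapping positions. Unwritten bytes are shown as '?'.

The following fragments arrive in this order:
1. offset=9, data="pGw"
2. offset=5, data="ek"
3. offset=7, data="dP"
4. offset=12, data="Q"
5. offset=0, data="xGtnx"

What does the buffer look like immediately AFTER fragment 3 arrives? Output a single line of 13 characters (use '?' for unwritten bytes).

Answer: ?????ekdPpGw?

Derivation:
Fragment 1: offset=9 data="pGw" -> buffer=?????????pGw?
Fragment 2: offset=5 data="ek" -> buffer=?????ek??pGw?
Fragment 3: offset=7 data="dP" -> buffer=?????ekdPpGw?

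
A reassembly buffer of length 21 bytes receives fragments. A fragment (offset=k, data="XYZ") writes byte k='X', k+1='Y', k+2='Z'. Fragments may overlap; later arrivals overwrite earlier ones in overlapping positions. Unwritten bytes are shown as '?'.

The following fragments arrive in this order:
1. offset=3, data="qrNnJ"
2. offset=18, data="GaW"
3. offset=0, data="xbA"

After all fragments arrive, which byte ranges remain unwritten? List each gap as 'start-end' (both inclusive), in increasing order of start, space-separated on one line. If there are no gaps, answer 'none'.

Answer: 8-17

Derivation:
Fragment 1: offset=3 len=5
Fragment 2: offset=18 len=3
Fragment 3: offset=0 len=3
Gaps: 8-17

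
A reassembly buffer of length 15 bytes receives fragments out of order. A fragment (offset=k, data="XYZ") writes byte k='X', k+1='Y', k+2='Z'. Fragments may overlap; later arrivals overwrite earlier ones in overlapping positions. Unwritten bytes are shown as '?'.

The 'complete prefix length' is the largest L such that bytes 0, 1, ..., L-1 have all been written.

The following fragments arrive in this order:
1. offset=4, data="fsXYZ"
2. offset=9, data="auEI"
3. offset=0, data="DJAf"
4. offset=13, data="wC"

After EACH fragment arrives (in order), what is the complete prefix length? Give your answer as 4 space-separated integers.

Answer: 0 0 13 15

Derivation:
Fragment 1: offset=4 data="fsXYZ" -> buffer=????fsXYZ?????? -> prefix_len=0
Fragment 2: offset=9 data="auEI" -> buffer=????fsXYZauEI?? -> prefix_len=0
Fragment 3: offset=0 data="DJAf" -> buffer=DJAffsXYZauEI?? -> prefix_len=13
Fragment 4: offset=13 data="wC" -> buffer=DJAffsXYZauEIwC -> prefix_len=15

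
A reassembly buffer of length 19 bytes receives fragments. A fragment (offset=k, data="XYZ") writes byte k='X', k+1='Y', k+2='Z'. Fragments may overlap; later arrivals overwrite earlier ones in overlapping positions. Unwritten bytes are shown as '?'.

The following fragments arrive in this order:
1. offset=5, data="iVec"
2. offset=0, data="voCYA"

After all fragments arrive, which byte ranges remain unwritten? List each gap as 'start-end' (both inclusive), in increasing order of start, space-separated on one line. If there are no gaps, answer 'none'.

Fragment 1: offset=5 len=4
Fragment 2: offset=0 len=5
Gaps: 9-18

Answer: 9-18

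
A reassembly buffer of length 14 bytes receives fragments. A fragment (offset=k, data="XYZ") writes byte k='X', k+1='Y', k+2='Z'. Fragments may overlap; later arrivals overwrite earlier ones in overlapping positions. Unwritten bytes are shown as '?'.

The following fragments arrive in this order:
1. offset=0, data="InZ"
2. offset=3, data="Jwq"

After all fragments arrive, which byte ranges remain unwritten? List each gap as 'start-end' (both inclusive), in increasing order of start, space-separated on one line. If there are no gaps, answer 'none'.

Fragment 1: offset=0 len=3
Fragment 2: offset=3 len=3
Gaps: 6-13

Answer: 6-13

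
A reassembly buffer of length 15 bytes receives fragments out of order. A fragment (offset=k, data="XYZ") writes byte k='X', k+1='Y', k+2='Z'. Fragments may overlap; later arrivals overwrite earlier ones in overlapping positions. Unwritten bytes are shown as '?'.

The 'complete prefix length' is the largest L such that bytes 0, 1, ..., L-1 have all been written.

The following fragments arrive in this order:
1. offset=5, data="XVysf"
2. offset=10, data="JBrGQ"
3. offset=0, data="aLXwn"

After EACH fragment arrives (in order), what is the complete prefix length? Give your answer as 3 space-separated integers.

Answer: 0 0 15

Derivation:
Fragment 1: offset=5 data="XVysf" -> buffer=?????XVysf????? -> prefix_len=0
Fragment 2: offset=10 data="JBrGQ" -> buffer=?????XVysfJBrGQ -> prefix_len=0
Fragment 3: offset=0 data="aLXwn" -> buffer=aLXwnXVysfJBrGQ -> prefix_len=15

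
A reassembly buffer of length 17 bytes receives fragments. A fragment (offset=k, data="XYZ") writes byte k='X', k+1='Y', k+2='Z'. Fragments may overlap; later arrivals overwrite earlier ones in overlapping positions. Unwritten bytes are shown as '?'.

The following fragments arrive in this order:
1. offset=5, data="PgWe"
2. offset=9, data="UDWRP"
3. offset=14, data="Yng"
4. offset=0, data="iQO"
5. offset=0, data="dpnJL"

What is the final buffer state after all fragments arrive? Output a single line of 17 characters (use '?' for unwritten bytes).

Fragment 1: offset=5 data="PgWe" -> buffer=?????PgWe????????
Fragment 2: offset=9 data="UDWRP" -> buffer=?????PgWeUDWRP???
Fragment 3: offset=14 data="Yng" -> buffer=?????PgWeUDWRPYng
Fragment 4: offset=0 data="iQO" -> buffer=iQO??PgWeUDWRPYng
Fragment 5: offset=0 data="dpnJL" -> buffer=dpnJLPgWeUDWRPYng

Answer: dpnJLPgWeUDWRPYng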